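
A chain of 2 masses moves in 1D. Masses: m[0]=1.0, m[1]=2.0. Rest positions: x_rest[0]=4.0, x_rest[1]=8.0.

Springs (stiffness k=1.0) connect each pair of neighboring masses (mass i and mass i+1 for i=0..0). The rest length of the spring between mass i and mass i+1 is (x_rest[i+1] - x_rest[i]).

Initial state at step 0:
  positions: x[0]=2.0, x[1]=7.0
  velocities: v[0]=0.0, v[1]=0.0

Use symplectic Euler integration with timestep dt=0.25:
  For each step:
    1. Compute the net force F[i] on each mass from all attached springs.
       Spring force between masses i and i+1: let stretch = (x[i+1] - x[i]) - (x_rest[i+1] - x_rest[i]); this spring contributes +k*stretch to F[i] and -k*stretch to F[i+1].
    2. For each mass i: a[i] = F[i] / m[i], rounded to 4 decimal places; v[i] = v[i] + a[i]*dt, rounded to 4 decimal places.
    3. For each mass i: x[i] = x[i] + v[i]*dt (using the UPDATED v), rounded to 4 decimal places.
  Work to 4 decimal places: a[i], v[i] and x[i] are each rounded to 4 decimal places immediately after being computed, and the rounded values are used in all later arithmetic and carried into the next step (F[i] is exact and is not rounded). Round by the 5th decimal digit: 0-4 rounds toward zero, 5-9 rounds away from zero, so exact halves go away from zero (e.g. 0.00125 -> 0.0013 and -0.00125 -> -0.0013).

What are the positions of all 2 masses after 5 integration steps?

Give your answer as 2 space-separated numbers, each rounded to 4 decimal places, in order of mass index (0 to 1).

Step 0: x=[2.0000 7.0000] v=[0.0000 0.0000]
Step 1: x=[2.0625 6.9688] v=[0.2500 -0.1250]
Step 2: x=[2.1817 6.9092] v=[0.4766 -0.2383]
Step 3: x=[2.3463 6.8269] v=[0.6585 -0.3293]
Step 4: x=[2.5410 6.7296] v=[0.7787 -0.3894]
Step 5: x=[2.7475 6.6264] v=[0.8259 -0.4130]

Answer: 2.7475 6.6264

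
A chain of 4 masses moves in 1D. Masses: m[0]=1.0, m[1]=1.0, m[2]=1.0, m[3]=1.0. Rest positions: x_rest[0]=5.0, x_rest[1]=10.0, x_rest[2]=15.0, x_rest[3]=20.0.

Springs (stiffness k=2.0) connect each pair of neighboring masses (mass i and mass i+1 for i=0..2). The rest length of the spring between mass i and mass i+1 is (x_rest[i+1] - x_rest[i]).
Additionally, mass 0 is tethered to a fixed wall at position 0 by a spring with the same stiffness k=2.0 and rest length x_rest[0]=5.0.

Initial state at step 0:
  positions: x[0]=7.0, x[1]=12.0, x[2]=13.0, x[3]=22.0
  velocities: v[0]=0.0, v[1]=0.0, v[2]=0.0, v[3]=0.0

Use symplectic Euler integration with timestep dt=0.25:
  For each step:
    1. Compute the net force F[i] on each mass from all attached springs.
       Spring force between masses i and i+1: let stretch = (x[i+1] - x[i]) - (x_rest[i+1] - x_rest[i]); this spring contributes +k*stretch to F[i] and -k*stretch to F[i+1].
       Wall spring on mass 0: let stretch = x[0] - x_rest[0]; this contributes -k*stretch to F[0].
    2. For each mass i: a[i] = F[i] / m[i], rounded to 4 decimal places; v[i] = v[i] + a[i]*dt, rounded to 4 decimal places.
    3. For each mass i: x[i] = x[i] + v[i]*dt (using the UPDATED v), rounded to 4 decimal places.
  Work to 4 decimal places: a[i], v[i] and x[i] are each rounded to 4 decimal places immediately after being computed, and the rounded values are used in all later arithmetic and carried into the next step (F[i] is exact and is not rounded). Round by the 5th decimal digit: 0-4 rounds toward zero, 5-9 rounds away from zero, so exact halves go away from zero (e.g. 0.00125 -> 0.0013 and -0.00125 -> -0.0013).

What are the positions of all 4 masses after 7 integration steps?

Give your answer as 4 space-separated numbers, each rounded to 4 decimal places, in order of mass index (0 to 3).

Answer: 3.1615 10.6799 16.0293 20.6475

Derivation:
Step 0: x=[7.0000 12.0000 13.0000 22.0000] v=[0.0000 0.0000 0.0000 0.0000]
Step 1: x=[6.7500 11.5000 14.0000 21.5000] v=[-1.0000 -2.0000 4.0000 -2.0000]
Step 2: x=[6.2500 10.7188 15.6250 20.6875] v=[-2.0000 -3.1250 6.5000 -3.2500]
Step 3: x=[5.5274 9.9922 17.2696 19.8672] v=[-2.8906 -2.9063 6.5782 -3.2813]
Step 4: x=[4.6719 9.6172 18.3292 19.3472] v=[-3.4219 -1.5000 4.2383 -2.0801]
Step 5: x=[3.8506 9.7131 18.4270 19.3249] v=[-3.2852 0.3834 0.3913 -0.0891]
Step 6: x=[3.2808 10.1654 17.5478 19.8154] v=[-2.2793 1.8091 -3.5167 1.9620]
Step 7: x=[3.1615 10.6799 16.0293 20.6475] v=[-0.4774 2.0580 -6.0741 3.3282]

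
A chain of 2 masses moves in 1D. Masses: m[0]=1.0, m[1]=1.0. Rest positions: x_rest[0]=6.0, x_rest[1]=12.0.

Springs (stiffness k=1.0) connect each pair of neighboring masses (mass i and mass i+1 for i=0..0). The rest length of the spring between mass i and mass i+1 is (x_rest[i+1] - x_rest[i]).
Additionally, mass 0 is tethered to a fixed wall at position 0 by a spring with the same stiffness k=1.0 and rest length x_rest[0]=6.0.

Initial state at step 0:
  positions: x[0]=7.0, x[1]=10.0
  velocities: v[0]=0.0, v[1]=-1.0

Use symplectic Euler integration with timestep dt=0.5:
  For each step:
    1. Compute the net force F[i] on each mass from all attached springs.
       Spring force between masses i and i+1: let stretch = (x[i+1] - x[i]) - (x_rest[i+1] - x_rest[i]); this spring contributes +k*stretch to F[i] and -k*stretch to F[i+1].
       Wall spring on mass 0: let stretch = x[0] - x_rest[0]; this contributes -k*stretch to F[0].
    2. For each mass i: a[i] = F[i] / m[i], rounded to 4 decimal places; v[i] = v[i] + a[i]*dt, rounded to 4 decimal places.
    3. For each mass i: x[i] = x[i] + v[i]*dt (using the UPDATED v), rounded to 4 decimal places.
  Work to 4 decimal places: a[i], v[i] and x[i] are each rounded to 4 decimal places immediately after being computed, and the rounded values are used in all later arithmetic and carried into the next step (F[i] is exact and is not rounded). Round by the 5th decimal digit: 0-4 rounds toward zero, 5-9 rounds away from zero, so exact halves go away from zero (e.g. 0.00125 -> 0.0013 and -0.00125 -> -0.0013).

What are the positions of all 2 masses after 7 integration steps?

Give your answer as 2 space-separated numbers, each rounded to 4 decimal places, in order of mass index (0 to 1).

Answer: 7.4611 10.7061

Derivation:
Step 0: x=[7.0000 10.0000] v=[0.0000 -1.0000]
Step 1: x=[6.0000 10.2500] v=[-2.0000 0.5000]
Step 2: x=[4.5625 10.9375] v=[-2.8750 1.3750]
Step 3: x=[3.5781 11.5313] v=[-1.9688 1.1875]
Step 4: x=[3.6875 11.6368] v=[0.2188 0.2109]
Step 5: x=[4.8624 11.2549] v=[2.3497 -0.7638]
Step 6: x=[6.4198 10.7749] v=[3.1148 -0.9601]
Step 7: x=[7.4611 10.7061] v=[2.0825 -0.1377]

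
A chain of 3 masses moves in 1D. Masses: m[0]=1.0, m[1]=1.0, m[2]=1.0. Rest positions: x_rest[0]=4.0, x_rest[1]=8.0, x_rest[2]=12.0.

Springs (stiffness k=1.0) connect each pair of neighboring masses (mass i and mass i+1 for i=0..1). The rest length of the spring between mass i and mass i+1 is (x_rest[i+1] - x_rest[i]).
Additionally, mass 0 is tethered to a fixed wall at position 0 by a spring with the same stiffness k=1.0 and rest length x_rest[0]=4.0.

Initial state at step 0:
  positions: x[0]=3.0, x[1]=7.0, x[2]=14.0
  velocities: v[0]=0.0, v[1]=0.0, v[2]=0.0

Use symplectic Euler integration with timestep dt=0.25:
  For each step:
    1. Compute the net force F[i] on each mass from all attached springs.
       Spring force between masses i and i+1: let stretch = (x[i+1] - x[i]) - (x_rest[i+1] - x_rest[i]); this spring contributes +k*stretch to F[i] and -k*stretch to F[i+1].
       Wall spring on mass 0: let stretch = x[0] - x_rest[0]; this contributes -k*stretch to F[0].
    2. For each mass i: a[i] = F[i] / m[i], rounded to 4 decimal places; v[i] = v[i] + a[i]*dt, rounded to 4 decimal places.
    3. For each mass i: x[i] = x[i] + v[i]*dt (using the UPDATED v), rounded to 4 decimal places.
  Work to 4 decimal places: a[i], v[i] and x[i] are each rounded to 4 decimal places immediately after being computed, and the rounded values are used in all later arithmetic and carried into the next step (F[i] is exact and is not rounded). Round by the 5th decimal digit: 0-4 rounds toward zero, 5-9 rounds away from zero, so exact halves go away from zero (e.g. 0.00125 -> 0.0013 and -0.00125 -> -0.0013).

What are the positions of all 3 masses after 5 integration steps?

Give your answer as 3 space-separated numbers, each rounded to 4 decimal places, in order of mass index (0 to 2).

Answer: 4.0117 8.8666 11.9170

Derivation:
Step 0: x=[3.0000 7.0000 14.0000] v=[0.0000 0.0000 0.0000]
Step 1: x=[3.0625 7.1875 13.8125] v=[0.2500 0.7500 -0.7500]
Step 2: x=[3.1914 7.5313 13.4609] v=[0.5156 1.3750 -1.4063]
Step 3: x=[3.3921 7.9744 12.9887] v=[0.8027 1.7724 -1.8887]
Step 4: x=[3.6672 8.4445 12.4531] v=[1.1003 1.8804 -2.1423]
Step 5: x=[4.0117 8.8666 11.9170] v=[1.3778 1.6882 -2.1445]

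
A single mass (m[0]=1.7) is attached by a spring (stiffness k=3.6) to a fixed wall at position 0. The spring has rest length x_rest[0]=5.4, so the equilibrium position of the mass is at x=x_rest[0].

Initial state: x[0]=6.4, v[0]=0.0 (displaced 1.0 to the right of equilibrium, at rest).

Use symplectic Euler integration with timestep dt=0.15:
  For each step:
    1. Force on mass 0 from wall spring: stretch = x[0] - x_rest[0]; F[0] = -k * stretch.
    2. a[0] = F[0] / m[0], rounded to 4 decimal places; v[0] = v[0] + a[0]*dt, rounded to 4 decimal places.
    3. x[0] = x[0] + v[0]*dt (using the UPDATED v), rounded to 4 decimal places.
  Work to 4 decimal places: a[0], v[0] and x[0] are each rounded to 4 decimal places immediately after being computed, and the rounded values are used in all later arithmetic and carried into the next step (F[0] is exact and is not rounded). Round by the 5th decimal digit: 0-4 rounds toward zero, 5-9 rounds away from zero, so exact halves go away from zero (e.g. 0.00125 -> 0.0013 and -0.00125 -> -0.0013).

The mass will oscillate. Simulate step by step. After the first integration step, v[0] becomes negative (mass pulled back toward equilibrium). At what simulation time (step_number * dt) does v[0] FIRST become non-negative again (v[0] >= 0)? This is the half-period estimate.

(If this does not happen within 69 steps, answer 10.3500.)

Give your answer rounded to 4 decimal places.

Answer: 2.2500

Derivation:
Step 0: x=[6.4000] v=[0.0000]
Step 1: x=[6.3524] v=[-0.3176]
Step 2: x=[6.2594] v=[-0.6201]
Step 3: x=[6.1254] v=[-0.8931]
Step 4: x=[5.9569] v=[-1.1235]
Step 5: x=[5.7618] v=[-1.3004]
Step 6: x=[5.5495] v=[-1.4153]
Step 7: x=[5.3301] v=[-1.4628]
Step 8: x=[5.1140] v=[-1.4406]
Step 9: x=[4.9115] v=[-1.3498]
Step 10: x=[4.7323] v=[-1.1946]
Step 11: x=[4.5849] v=[-0.9825]
Step 12: x=[4.4764] v=[-0.7236]
Step 13: x=[4.4119] v=[-0.4302]
Step 14: x=[4.3945] v=[-0.1163]
Step 15: x=[4.4250] v=[0.2031]
First v>=0 after going negative at step 15, time=2.2500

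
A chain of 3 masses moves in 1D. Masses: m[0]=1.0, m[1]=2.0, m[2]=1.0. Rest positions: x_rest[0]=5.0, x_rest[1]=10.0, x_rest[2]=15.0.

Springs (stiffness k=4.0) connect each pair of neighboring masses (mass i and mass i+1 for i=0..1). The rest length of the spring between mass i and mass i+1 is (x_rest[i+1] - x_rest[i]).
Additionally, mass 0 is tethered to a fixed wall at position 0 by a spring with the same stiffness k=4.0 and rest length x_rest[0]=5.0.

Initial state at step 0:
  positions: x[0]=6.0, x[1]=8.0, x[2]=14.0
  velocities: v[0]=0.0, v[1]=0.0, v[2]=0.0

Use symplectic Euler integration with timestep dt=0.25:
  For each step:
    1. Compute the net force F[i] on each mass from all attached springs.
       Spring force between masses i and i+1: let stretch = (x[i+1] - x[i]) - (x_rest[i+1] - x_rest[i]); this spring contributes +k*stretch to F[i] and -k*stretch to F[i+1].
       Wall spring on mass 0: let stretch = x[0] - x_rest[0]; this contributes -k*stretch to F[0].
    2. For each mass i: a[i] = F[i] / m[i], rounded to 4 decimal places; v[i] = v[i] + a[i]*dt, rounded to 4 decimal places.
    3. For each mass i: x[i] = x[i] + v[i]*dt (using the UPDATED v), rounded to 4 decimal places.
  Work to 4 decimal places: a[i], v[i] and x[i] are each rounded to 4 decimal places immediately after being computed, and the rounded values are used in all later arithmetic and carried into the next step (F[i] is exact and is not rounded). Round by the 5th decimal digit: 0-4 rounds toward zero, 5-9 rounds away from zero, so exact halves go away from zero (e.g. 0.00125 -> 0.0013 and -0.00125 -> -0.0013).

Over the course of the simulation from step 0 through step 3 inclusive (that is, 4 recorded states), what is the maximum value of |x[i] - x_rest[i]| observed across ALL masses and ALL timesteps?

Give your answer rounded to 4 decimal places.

Step 0: x=[6.0000 8.0000 14.0000] v=[0.0000 0.0000 0.0000]
Step 1: x=[5.0000 8.5000 13.7500] v=[-4.0000 2.0000 -1.0000]
Step 2: x=[3.6250 9.2188 13.4375] v=[-5.5000 2.8750 -1.2500]
Step 3: x=[2.7422 9.7657 13.3203] v=[-3.5312 2.1875 -0.4687]
Max displacement = 2.2578

Answer: 2.2578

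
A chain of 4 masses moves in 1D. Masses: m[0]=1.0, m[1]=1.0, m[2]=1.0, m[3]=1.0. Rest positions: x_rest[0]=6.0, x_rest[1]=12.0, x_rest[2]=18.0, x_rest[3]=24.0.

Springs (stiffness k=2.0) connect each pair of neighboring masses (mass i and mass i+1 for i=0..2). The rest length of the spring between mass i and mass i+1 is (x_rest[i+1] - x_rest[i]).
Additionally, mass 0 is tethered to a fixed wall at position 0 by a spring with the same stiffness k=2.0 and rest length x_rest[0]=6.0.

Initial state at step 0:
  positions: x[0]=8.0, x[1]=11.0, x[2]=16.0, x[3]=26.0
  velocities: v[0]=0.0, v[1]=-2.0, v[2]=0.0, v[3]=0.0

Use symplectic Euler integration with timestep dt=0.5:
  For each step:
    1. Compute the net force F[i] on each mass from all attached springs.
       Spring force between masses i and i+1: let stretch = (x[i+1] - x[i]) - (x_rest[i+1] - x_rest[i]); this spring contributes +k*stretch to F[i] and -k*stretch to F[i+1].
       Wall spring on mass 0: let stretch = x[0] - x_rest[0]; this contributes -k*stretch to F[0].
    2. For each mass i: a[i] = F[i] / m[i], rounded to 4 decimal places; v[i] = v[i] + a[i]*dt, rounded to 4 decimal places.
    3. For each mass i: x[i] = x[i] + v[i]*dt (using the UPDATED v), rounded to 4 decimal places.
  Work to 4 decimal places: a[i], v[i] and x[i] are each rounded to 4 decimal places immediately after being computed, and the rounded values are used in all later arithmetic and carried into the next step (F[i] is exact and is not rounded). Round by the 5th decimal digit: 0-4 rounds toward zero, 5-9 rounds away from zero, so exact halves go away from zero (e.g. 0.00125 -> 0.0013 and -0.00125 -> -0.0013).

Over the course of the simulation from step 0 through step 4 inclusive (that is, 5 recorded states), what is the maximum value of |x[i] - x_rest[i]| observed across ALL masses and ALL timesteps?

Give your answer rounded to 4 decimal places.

Step 0: x=[8.0000 11.0000 16.0000 26.0000] v=[0.0000 -2.0000 0.0000 0.0000]
Step 1: x=[5.5000 11.0000 18.5000 24.0000] v=[-5.0000 0.0000 5.0000 -4.0000]
Step 2: x=[3.0000 12.0000 20.0000 22.2500] v=[-5.0000 2.0000 3.0000 -3.5000]
Step 3: x=[3.5000 12.5000 18.6250 22.3750] v=[1.0000 1.0000 -2.7500 0.2500]
Step 4: x=[6.7500 11.5625 16.0625 23.6250] v=[6.5000 -1.8750 -5.1250 2.5000]
Max displacement = 3.0000

Answer: 3.0000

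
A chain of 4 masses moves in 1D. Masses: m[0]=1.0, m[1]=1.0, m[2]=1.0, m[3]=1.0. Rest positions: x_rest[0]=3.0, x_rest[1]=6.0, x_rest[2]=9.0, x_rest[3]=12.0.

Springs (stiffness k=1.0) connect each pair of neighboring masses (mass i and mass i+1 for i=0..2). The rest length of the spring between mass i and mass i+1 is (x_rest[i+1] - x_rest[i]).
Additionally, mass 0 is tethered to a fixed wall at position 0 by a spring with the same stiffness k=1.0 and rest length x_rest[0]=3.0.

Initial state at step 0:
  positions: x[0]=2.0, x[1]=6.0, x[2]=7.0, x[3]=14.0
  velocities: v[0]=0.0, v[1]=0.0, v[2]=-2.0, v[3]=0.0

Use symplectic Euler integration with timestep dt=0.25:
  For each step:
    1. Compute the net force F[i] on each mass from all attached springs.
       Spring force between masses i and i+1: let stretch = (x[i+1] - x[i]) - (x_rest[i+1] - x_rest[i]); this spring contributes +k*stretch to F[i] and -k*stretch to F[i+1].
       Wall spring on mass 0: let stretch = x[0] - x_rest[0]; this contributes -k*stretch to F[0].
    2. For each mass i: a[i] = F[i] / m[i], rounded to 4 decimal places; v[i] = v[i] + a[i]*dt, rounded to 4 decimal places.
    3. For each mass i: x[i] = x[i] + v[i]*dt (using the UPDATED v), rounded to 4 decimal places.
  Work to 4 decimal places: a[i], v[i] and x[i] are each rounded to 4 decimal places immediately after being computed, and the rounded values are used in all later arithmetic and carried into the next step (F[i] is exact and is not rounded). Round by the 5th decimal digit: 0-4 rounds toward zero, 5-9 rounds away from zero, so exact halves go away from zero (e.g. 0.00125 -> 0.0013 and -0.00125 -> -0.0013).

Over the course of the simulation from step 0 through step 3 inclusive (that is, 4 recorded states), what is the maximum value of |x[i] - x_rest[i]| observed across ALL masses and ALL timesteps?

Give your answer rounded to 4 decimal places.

Step 0: x=[2.0000 6.0000 7.0000 14.0000] v=[0.0000 0.0000 -2.0000 0.0000]
Step 1: x=[2.1250 5.8125 6.8750 13.7500] v=[0.5000 -0.7500 -0.5000 -1.0000]
Step 2: x=[2.3477 5.4609 7.1133 13.2578] v=[0.8906 -1.4063 0.9531 -1.9688]
Step 3: x=[2.6182 5.0180 7.6323 12.5691] v=[1.0820 -1.7715 2.0761 -2.7549]
Max displacement = 2.1250

Answer: 2.1250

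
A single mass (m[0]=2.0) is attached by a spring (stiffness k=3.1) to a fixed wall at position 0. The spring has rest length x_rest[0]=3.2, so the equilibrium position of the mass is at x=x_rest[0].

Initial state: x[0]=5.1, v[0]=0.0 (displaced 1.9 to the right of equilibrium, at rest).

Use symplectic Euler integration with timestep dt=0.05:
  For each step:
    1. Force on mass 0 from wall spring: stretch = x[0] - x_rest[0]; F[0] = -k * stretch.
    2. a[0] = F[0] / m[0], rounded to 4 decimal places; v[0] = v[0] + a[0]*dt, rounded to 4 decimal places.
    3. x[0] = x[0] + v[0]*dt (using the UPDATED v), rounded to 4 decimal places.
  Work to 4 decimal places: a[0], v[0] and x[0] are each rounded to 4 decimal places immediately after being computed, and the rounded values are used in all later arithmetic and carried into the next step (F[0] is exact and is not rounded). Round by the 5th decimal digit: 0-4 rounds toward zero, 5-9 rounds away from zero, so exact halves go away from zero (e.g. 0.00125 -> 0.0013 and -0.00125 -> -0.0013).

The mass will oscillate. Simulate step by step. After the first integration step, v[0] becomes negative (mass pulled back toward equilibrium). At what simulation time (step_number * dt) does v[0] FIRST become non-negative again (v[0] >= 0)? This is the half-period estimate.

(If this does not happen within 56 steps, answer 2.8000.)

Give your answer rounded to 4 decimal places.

Step 0: x=[5.1000] v=[0.0000]
Step 1: x=[5.0926] v=[-0.1473]
Step 2: x=[5.0779] v=[-0.2940]
Step 3: x=[5.0559] v=[-0.4395]
Step 4: x=[5.0267] v=[-0.5833]
Step 5: x=[4.9905] v=[-0.7249]
Step 6: x=[4.9473] v=[-0.8637]
Step 7: x=[4.8973] v=[-0.9991]
Step 8: x=[4.8408] v=[-1.1306]
Step 9: x=[4.7779] v=[-1.2578]
Step 10: x=[4.7089] v=[-1.3801]
Step 11: x=[4.6341] v=[-1.4970]
Step 12: x=[4.5537] v=[-1.6081]
Step 13: x=[4.4681] v=[-1.7130]
Step 14: x=[4.3775] v=[-1.8113]
Step 15: x=[4.2824] v=[-1.9026]
Step 16: x=[4.1831] v=[-1.9865]
Step 17: x=[4.0800] v=[-2.0627]
Step 18: x=[3.9735] v=[-2.1309]
Step 19: x=[3.8640] v=[-2.1908]
Step 20: x=[3.7519] v=[-2.2423]
Step 21: x=[3.6376] v=[-2.2851]
Step 22: x=[3.5217] v=[-2.3190]
Step 23: x=[3.4045] v=[-2.3439]
Step 24: x=[3.2865] v=[-2.3598]
Step 25: x=[3.1682] v=[-2.3665]
Step 26: x=[3.0500] v=[-2.3640]
Step 27: x=[2.9324] v=[-2.3524]
Step 28: x=[2.8158] v=[-2.3317]
Step 29: x=[2.7007] v=[-2.3019]
Step 30: x=[2.5875] v=[-2.2632]
Step 31: x=[2.4767] v=[-2.2157]
Step 32: x=[2.3687] v=[-2.1596]
Step 33: x=[2.2639] v=[-2.0952]
Step 34: x=[2.1628] v=[-2.0227]
Step 35: x=[2.0657] v=[-1.9423]
Step 36: x=[1.9730] v=[-1.8544]
Step 37: x=[1.8850] v=[-1.7593]
Step 38: x=[1.8021] v=[-1.6574]
Step 39: x=[1.7246] v=[-1.5491]
Step 40: x=[1.6529] v=[-1.4348]
Step 41: x=[1.5872] v=[-1.3149]
Step 42: x=[1.5277] v=[-1.1899]
Step 43: x=[1.4747] v=[-1.0603]
Step 44: x=[1.4284] v=[-0.9266]
Step 45: x=[1.3889] v=[-0.7893]
Step 46: x=[1.3565] v=[-0.6489]
Step 47: x=[1.3312] v=[-0.5060]
Step 48: x=[1.3131] v=[-0.3612]
Step 49: x=[1.3024] v=[-0.2150]
Step 50: x=[1.2990] v=[-0.0679]
Step 51: x=[1.3030] v=[0.0794]
First v>=0 after going negative at step 51, time=2.5500

Answer: 2.5500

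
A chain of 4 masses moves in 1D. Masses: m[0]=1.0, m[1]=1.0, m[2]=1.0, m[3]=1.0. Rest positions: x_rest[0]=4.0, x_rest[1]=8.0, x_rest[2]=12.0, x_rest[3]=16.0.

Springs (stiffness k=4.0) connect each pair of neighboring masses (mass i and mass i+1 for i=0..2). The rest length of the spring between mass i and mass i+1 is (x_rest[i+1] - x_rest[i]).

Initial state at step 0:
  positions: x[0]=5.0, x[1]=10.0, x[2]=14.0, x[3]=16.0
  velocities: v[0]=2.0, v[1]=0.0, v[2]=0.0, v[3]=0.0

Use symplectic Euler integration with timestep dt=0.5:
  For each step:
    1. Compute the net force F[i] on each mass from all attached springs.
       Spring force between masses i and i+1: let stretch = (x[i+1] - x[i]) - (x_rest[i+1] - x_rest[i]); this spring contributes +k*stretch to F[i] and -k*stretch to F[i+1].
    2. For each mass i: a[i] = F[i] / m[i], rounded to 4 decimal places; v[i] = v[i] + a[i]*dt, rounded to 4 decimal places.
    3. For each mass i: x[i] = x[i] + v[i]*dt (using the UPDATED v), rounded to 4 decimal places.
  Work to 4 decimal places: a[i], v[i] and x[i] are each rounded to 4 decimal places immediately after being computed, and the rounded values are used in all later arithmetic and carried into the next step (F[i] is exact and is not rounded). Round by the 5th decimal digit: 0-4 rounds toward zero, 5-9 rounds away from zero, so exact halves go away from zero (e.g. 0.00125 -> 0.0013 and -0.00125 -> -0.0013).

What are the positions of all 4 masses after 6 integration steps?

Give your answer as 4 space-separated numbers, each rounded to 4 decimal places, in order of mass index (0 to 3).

Step 0: x=[5.0000 10.0000 14.0000 16.0000] v=[2.0000 0.0000 0.0000 0.0000]
Step 1: x=[7.0000 9.0000 12.0000 18.0000] v=[4.0000 -2.0000 -4.0000 4.0000]
Step 2: x=[7.0000 9.0000 13.0000 18.0000] v=[0.0000 0.0000 2.0000 0.0000]
Step 3: x=[5.0000 11.0000 15.0000 17.0000] v=[-4.0000 4.0000 4.0000 -2.0000]
Step 4: x=[5.0000 11.0000 15.0000 18.0000] v=[0.0000 0.0000 0.0000 2.0000]
Step 5: x=[7.0000 9.0000 14.0000 20.0000] v=[4.0000 -4.0000 -2.0000 4.0000]
Step 6: x=[7.0000 10.0000 14.0000 20.0000] v=[0.0000 2.0000 0.0000 0.0000]

Answer: 7.0000 10.0000 14.0000 20.0000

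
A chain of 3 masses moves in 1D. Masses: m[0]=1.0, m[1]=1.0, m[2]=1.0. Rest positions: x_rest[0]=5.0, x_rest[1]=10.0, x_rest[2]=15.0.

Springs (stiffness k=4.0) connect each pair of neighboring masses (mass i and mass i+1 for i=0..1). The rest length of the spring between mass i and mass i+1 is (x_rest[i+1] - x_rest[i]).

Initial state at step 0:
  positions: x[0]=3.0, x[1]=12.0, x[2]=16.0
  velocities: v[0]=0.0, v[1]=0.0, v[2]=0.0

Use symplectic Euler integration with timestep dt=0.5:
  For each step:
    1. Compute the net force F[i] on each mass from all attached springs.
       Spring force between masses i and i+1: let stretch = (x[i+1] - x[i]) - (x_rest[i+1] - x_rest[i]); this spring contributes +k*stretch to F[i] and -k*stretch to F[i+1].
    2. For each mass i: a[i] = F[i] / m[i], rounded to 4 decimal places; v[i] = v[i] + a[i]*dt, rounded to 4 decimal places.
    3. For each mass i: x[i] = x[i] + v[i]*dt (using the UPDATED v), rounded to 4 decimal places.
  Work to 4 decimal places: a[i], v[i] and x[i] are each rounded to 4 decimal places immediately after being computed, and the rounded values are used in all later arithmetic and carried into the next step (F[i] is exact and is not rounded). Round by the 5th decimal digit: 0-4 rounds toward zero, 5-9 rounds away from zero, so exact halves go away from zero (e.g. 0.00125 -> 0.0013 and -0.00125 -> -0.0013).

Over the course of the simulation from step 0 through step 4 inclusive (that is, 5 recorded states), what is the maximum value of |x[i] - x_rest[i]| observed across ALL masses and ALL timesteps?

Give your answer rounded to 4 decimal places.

Step 0: x=[3.0000 12.0000 16.0000] v=[0.0000 0.0000 0.0000]
Step 1: x=[7.0000 7.0000 17.0000] v=[8.0000 -10.0000 2.0000]
Step 2: x=[6.0000 12.0000 13.0000] v=[-2.0000 10.0000 -8.0000]
Step 3: x=[6.0000 12.0000 13.0000] v=[0.0000 0.0000 0.0000]
Step 4: x=[7.0000 7.0000 17.0000] v=[2.0000 -10.0000 8.0000]
Max displacement = 3.0000

Answer: 3.0000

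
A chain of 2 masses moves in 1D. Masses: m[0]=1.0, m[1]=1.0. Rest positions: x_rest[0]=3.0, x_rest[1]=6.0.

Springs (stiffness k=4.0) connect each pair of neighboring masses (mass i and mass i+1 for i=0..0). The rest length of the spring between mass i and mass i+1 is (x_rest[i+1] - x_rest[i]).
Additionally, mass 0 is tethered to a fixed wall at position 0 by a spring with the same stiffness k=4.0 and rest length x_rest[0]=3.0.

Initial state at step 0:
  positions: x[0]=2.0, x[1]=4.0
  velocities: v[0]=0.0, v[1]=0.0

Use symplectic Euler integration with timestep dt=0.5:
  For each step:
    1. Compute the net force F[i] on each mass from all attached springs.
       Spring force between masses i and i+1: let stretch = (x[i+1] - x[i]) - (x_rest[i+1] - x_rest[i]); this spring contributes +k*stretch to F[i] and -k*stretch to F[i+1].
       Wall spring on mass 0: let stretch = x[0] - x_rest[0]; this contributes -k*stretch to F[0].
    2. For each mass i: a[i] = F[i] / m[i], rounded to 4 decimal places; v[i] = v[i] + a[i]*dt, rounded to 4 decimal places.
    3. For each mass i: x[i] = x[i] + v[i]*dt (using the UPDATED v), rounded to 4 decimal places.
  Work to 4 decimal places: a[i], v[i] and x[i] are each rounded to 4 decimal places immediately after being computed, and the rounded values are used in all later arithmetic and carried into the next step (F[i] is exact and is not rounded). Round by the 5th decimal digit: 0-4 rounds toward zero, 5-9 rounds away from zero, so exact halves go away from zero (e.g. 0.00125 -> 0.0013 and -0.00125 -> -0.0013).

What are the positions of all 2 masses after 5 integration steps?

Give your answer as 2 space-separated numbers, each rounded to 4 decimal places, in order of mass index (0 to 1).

Step 0: x=[2.0000 4.0000] v=[0.0000 0.0000]
Step 1: x=[2.0000 5.0000] v=[0.0000 2.0000]
Step 2: x=[3.0000 6.0000] v=[2.0000 2.0000]
Step 3: x=[4.0000 7.0000] v=[2.0000 2.0000]
Step 4: x=[4.0000 8.0000] v=[0.0000 2.0000]
Step 5: x=[4.0000 8.0000] v=[0.0000 0.0000]

Answer: 4.0000 8.0000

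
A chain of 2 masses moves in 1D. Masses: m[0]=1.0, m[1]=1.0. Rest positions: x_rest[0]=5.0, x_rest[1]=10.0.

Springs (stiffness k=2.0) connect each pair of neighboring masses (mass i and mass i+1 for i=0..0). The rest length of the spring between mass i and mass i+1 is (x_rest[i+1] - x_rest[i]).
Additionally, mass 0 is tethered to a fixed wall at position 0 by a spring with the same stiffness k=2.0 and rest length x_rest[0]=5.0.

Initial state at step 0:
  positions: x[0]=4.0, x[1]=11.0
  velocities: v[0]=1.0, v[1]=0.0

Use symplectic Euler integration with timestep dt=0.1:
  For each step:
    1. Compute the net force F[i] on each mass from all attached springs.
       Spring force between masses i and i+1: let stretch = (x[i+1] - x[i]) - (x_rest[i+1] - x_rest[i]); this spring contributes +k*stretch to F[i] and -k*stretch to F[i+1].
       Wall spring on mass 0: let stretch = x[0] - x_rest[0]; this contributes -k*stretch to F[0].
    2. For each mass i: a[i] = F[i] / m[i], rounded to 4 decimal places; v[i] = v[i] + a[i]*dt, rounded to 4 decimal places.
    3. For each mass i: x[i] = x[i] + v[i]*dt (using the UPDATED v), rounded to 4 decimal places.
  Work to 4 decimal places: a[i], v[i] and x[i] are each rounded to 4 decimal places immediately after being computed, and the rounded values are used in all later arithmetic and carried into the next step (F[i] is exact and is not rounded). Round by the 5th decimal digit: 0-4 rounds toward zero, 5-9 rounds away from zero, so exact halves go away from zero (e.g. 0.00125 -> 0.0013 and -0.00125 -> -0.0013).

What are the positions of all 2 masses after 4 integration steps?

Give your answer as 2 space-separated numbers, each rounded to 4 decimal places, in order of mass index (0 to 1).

Step 0: x=[4.0000 11.0000] v=[1.0000 0.0000]
Step 1: x=[4.1600 10.9600] v=[1.6000 -0.4000]
Step 2: x=[4.3728 10.8840] v=[2.1280 -0.7600]
Step 3: x=[4.6284 10.7778] v=[2.5557 -1.0622]
Step 4: x=[4.9144 10.6486] v=[2.8599 -1.2921]

Answer: 4.9144 10.6486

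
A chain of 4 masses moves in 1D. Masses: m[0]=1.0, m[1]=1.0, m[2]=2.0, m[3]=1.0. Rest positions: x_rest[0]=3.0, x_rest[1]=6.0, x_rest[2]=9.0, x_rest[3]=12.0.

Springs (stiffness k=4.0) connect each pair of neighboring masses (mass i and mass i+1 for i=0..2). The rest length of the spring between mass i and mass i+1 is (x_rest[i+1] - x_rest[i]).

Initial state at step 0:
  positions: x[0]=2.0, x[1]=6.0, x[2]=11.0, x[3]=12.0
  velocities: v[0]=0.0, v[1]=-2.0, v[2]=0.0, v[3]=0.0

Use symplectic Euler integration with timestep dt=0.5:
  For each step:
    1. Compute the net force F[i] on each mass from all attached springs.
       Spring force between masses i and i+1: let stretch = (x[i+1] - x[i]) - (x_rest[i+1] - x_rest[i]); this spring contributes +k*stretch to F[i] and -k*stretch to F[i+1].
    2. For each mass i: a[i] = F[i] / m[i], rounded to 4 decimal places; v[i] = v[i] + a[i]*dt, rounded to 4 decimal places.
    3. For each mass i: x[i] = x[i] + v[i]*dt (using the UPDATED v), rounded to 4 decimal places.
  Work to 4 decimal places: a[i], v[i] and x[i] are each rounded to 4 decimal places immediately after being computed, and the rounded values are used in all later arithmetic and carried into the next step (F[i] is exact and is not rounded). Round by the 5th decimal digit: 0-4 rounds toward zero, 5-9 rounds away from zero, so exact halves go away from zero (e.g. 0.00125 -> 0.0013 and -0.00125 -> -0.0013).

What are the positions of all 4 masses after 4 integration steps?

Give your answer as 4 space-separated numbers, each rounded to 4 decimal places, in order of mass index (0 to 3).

Answer: 3.0000 7.0000 9.5000 9.0000

Derivation:
Step 0: x=[2.0000 6.0000 11.0000 12.0000] v=[0.0000 -2.0000 0.0000 0.0000]
Step 1: x=[3.0000 6.0000 9.0000 14.0000] v=[2.0000 0.0000 -4.0000 4.0000]
Step 2: x=[4.0000 6.0000 8.0000 14.0000] v=[2.0000 0.0000 -2.0000 0.0000]
Step 3: x=[4.0000 6.0000 9.0000 11.0000] v=[0.0000 0.0000 2.0000 -6.0000]
Step 4: x=[3.0000 7.0000 9.5000 9.0000] v=[-2.0000 2.0000 1.0000 -4.0000]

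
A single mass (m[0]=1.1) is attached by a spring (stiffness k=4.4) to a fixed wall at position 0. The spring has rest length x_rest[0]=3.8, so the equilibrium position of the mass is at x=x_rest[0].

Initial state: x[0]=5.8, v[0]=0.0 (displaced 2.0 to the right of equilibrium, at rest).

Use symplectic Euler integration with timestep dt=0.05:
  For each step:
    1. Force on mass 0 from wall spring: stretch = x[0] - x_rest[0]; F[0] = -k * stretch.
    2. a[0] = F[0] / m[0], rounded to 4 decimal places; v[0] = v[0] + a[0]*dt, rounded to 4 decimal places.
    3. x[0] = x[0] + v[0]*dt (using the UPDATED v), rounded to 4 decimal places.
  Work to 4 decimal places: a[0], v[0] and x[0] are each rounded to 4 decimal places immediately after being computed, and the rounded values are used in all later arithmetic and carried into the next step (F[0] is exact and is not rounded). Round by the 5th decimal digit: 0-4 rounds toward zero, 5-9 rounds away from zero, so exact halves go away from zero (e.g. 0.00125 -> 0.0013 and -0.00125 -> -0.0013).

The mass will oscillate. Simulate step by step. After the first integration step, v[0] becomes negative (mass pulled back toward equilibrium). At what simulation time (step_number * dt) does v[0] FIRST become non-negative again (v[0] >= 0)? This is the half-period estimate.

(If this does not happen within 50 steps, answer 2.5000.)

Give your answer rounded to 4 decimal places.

Answer: 1.6000

Derivation:
Step 0: x=[5.8000] v=[0.0000]
Step 1: x=[5.7800] v=[-0.4000]
Step 2: x=[5.7402] v=[-0.7960]
Step 3: x=[5.6810] v=[-1.1840]
Step 4: x=[5.6030] v=[-1.5602]
Step 5: x=[5.5070] v=[-1.9208]
Step 6: x=[5.3939] v=[-2.2622]
Step 7: x=[5.2649] v=[-2.5810]
Step 8: x=[5.1212] v=[-2.8740]
Step 9: x=[4.9643] v=[-3.1382]
Step 10: x=[4.7957] v=[-3.3711]
Step 11: x=[4.6172] v=[-3.5702]
Step 12: x=[4.4305] v=[-3.7336]
Step 13: x=[4.2375] v=[-3.8597]
Step 14: x=[4.0401] v=[-3.9472]
Step 15: x=[3.8403] v=[-3.9952]
Step 16: x=[3.6401] v=[-4.0033]
Step 17: x=[3.4415] v=[-3.9713]
Step 18: x=[3.2465] v=[-3.8996]
Step 19: x=[3.0571] v=[-3.7889]
Step 20: x=[2.8751] v=[-3.6403]
Step 21: x=[2.7023] v=[-3.4553]
Step 22: x=[2.5405] v=[-3.2358]
Step 23: x=[2.3913] v=[-2.9839]
Step 24: x=[2.2562] v=[-2.7022]
Step 25: x=[2.1365] v=[-2.3934]
Step 26: x=[2.0335] v=[-2.0607]
Step 27: x=[1.9481] v=[-1.7074]
Step 28: x=[1.8813] v=[-1.3370]
Step 29: x=[1.8336] v=[-0.9533]
Step 30: x=[1.8056] v=[-0.5600]
Step 31: x=[1.7975] v=[-0.1611]
Step 32: x=[1.8095] v=[0.2394]
First v>=0 after going negative at step 32, time=1.6000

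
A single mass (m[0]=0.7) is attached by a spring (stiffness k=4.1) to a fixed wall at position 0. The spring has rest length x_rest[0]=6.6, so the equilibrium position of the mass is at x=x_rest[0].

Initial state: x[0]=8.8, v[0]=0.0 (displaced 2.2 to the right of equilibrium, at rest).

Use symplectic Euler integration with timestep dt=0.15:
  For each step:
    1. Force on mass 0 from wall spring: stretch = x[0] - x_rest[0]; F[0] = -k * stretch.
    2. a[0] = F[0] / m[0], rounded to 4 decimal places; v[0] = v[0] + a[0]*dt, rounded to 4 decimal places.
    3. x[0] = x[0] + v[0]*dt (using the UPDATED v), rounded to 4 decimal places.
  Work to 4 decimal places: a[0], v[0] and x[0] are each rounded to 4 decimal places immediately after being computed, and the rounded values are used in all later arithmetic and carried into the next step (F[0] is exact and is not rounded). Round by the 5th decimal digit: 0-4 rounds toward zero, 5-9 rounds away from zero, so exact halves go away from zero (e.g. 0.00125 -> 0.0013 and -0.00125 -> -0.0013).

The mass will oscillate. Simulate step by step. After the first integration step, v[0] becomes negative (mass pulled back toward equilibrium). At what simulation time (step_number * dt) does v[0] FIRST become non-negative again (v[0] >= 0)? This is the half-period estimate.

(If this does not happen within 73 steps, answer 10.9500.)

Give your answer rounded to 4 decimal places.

Step 0: x=[8.8000] v=[0.0000]
Step 1: x=[8.5101] v=[-1.9329]
Step 2: x=[7.9684] v=[-3.6111]
Step 3: x=[7.2464] v=[-4.8133]
Step 4: x=[6.4392] v=[-5.3812]
Step 5: x=[5.6532] v=[-5.2399]
Step 6: x=[4.9920] v=[-4.4081]
Step 7: x=[4.5427] v=[-2.9954]
Step 8: x=[4.3645] v=[-1.1879]
Step 9: x=[4.4809] v=[0.7761]
First v>=0 after going negative at step 9, time=1.3500

Answer: 1.3500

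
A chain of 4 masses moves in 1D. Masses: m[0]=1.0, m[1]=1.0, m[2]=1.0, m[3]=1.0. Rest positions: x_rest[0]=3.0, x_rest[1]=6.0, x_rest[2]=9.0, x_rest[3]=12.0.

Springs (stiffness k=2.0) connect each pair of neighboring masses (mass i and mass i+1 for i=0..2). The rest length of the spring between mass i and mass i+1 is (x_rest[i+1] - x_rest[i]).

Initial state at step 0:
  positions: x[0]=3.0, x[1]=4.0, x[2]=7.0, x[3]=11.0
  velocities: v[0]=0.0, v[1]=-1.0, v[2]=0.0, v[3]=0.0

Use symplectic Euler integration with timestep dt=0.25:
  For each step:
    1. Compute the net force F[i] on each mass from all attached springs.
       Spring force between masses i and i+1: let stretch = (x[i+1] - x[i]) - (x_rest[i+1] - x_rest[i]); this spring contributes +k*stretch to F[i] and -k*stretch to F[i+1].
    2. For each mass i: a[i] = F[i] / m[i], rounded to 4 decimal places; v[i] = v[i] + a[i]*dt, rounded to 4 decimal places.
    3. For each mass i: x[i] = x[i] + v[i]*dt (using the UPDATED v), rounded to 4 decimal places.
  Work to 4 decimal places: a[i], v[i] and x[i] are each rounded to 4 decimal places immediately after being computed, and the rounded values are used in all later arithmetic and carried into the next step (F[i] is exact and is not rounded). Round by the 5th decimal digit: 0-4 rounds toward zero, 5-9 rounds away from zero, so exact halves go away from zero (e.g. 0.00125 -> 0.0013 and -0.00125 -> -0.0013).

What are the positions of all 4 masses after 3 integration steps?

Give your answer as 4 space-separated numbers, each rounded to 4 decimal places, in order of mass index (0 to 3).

Answer: 1.6817 4.6114 7.5606 10.3965

Derivation:
Step 0: x=[3.0000 4.0000 7.0000 11.0000] v=[0.0000 -1.0000 0.0000 0.0000]
Step 1: x=[2.7500 4.0000 7.1250 10.8750] v=[-1.0000 0.0000 0.5000 -0.5000]
Step 2: x=[2.2813 4.2344 7.3281 10.6563] v=[-1.8750 0.9375 0.8125 -0.8750]
Step 3: x=[1.6817 4.6114 7.5606 10.3965] v=[-2.3985 1.5078 0.9298 -1.0391]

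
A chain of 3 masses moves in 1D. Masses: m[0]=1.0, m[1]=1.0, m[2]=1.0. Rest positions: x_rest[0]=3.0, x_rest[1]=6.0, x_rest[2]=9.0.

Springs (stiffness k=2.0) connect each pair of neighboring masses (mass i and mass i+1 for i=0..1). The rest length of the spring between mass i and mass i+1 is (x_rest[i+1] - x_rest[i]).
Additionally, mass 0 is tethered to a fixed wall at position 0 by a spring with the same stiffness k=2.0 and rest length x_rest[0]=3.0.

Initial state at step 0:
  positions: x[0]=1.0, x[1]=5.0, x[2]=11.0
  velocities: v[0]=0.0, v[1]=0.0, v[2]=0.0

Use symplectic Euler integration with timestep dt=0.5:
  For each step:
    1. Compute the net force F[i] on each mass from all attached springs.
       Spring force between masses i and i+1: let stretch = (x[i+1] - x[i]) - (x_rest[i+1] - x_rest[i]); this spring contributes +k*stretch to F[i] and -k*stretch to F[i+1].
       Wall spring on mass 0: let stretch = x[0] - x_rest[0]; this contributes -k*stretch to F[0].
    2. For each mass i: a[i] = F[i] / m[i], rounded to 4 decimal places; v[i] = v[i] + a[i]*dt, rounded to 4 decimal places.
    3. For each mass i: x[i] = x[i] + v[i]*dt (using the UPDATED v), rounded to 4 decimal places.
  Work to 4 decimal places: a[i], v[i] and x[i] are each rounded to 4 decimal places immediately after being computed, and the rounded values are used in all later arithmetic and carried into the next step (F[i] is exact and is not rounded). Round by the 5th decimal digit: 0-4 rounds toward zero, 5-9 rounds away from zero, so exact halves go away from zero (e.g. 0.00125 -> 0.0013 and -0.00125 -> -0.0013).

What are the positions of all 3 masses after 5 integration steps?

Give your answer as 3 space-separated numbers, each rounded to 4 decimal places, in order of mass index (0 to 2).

Step 0: x=[1.0000 5.0000 11.0000] v=[0.0000 0.0000 0.0000]
Step 1: x=[2.5000 6.0000 9.5000] v=[3.0000 2.0000 -3.0000]
Step 2: x=[4.5000 7.0000 7.7500] v=[4.0000 2.0000 -3.5000]
Step 3: x=[5.5000 7.1250 7.1250] v=[2.0000 0.2500 -1.2500]
Step 4: x=[4.5625 6.4375 8.0000] v=[-1.8750 -1.3750 1.7500]
Step 5: x=[2.2813 5.5938 9.5938] v=[-4.5625 -1.6875 3.1875]

Answer: 2.2813 5.5938 9.5938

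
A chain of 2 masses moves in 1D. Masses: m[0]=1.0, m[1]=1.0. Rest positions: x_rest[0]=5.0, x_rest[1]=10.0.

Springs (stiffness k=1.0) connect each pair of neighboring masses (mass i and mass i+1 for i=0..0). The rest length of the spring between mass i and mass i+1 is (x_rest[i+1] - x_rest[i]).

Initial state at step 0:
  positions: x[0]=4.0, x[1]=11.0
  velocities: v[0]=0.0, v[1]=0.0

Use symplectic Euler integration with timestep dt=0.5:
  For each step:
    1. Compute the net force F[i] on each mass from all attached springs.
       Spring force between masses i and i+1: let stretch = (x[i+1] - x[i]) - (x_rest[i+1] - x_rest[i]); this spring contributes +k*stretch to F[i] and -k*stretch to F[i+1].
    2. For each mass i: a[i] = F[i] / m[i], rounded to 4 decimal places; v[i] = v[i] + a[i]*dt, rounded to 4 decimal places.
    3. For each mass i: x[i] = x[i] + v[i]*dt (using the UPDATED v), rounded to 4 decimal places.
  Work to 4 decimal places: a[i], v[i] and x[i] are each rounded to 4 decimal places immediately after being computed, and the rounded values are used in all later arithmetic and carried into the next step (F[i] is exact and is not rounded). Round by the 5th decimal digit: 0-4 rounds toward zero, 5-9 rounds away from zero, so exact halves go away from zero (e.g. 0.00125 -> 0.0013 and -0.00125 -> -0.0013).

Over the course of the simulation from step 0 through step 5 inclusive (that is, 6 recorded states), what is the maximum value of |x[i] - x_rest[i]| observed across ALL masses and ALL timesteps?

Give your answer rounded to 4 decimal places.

Answer: 1.0625

Derivation:
Step 0: x=[4.0000 11.0000] v=[0.0000 0.0000]
Step 1: x=[4.5000 10.5000] v=[1.0000 -1.0000]
Step 2: x=[5.2500 9.7500] v=[1.5000 -1.5000]
Step 3: x=[5.8750 9.1250] v=[1.2500 -1.2500]
Step 4: x=[6.0625 8.9375] v=[0.3750 -0.3750]
Step 5: x=[5.7188 9.2813] v=[-0.6875 0.6875]
Max displacement = 1.0625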